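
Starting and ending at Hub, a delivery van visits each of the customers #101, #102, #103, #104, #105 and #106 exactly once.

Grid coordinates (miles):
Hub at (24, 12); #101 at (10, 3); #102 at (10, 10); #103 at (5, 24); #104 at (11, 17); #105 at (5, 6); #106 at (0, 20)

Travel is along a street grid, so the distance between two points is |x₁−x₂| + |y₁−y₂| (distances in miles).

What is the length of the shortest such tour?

Shortest round trip = 90 miles.

There are 360 distinct closed tours to check (reversals are equivalent).
Hub→#101→#102→#103→#104→#105→#106→Hub: 23+7+19+13+17+19+32 = 130
Hub→#101→#102→#103→#104→#106→#105→Hub: 23+7+19+13+14+19+25 = 120
Hub→#101→#102→#103→#105→#104→#106→Hub: 23+7+19+18+17+14+32 = 130
Hub→#101→#102→#103→#105→#106→#104→Hub: 23+7+19+18+19+14+18 = 118
Hub→#101→#102→#103→#106→#104→#105→Hub: 23+7+19+9+14+17+25 = 114
Hub→#101→#102→#103→#106→#105→#104→Hub: 23+7+19+9+19+17+18 = 112
Hub→#101→#102→#104→#103→#105→#106→Hub: 23+7+8+13+18+19+32 = 120
Hub→#101→#102→#104→#103→#106→#105→Hub: 23+7+8+13+9+19+25 = 104
… (352 more)
Hub→#102→#101→#105→#103→#106→#104→Hub: 16+7+8+18+9+14+18 = 90  ← best
The minimum is 90.
One optimal route: Hub → #102 → #101 → #105 → #103 → #106 → #104 → Hub (or its reverse).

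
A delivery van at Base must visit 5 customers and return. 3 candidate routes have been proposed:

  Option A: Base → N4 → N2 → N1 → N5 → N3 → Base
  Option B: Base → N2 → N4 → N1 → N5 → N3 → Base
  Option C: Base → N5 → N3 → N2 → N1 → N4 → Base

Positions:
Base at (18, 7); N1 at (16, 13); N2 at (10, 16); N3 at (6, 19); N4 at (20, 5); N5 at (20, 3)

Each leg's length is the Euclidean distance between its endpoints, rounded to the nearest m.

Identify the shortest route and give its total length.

49 m — Option C is the shortest.

Option A: 3 + 15 + 7 + 11 + 21 + 17 = 74
Option B: 12 + 15 + 9 + 11 + 21 + 17 = 85
Option C: 4 + 21 + 5 + 7 + 9 + 3 = 49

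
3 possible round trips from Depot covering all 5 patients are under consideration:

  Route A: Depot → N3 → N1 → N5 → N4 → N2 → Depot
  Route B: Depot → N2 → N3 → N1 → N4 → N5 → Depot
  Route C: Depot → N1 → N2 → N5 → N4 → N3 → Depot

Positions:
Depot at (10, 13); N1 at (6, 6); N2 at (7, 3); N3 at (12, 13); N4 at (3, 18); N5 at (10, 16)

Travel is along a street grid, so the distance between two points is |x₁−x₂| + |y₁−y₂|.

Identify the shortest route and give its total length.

Route A: 2 + 13 + 14 + 9 + 19 + 13 = 70
Route B: 13 + 15 + 13 + 15 + 9 + 3 = 68
Route C: 11 + 4 + 16 + 9 + 14 + 2 = 56

Shortest is Route C, total 56.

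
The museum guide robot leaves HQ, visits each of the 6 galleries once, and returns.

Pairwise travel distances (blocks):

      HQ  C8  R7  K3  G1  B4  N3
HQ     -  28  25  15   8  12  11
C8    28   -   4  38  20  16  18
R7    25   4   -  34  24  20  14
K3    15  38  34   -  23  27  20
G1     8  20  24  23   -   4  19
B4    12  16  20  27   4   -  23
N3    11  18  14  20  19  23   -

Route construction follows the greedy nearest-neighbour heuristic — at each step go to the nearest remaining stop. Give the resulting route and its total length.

Nearest-neighbour total = 81 blocks; route HQ → G1 → B4 → C8 → R7 → N3 → K3 → HQ.

From HQ: distances to unvisited — G1=8, N3=11, B4=12, K3=15, R7=25, C8=28. Nearest is G1 (8).
From G1: distances to unvisited — B4=4, N3=19, C8=20, K3=23, R7=24. Nearest is B4 (4).
From B4: distances to unvisited — C8=16, R7=20, N3=23, K3=27. Nearest is C8 (16).
From C8: distances to unvisited — R7=4, N3=18, K3=38. Nearest is R7 (4).
From R7: distances to unvisited — N3=14, K3=34. Nearest is N3 (14).
From N3: distances to unvisited — K3=20. Nearest is K3 (20).
Return K3→HQ: 15.
Total = 8 + 4 + 16 + 4 + 14 + 20 + 15 = 81.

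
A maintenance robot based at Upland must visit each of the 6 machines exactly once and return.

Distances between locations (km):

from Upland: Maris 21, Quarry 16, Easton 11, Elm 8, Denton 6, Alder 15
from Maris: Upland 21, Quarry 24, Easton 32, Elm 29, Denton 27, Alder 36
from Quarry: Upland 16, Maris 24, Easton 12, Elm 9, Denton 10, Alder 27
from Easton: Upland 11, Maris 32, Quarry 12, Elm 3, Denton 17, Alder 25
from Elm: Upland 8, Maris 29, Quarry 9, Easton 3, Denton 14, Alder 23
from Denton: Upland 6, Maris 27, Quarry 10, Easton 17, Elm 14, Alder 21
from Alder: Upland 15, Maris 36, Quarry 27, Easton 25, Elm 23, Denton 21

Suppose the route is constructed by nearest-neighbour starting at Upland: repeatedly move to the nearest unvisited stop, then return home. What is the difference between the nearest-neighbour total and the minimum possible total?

From Upland: Denton=6, Elm=8, Easton=11, Alder=15, Quarry=16, Maris=21 → choose Denton (6).
From Denton: Quarry=10, Elm=14, Easton=17, Alder=21, Maris=27 → choose Quarry (10).
From Quarry: Elm=9, Easton=12, Maris=24, Alder=27 → choose Elm (9).
From Elm: Easton=3, Alder=23, Maris=29 → choose Easton (3).
From Easton: Alder=25, Maris=32 → choose Alder (25).
From Alder: Maris=36 → choose Maris (36).
NN route Upland → Denton → Quarry → Elm → Easton → Alder → Maris → Upland costs 110.
Optimal: Upland → Maris → Quarry → Elm → Easton → Alder → Denton → Upland costs 109 (by enumerating all 360 distinct tours).
Excess = 110 − 109 = 1.

1 km longer than the optimal tour.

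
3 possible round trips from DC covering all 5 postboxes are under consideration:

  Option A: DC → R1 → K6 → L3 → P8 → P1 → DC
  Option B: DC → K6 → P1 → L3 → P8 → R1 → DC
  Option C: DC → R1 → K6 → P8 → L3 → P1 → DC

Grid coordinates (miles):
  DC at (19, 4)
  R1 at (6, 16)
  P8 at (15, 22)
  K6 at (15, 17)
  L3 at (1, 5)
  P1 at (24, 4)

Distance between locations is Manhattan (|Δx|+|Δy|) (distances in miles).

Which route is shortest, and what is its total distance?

100 miles — Option C is the shortest.

Option A: 25 + 10 + 26 + 31 + 27 + 5 = 124
Option B: 17 + 22 + 24 + 31 + 15 + 25 = 134
Option C: 25 + 10 + 5 + 31 + 24 + 5 = 100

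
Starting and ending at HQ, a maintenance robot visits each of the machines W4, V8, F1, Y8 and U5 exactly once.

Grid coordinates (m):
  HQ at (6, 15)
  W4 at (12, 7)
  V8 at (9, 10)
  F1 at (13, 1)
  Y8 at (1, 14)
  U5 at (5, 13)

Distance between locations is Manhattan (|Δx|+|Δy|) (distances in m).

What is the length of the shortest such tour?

With 5 stops there are 5!/2 = 60 distinct round trips (a route and its reverse cost the same).
HQ-W4-V8-F1-Y8-U5-HQ: 14+6+13+25+5+3 = 66
HQ-W4-V8-F1-U5-Y8-HQ: 14+6+13+20+5+6 = 64
HQ-W4-V8-Y8-F1-U5-HQ: 14+6+12+25+20+3 = 80
HQ-W4-V8-Y8-U5-F1-HQ: 14+6+12+5+20+21 = 78
HQ-W4-V8-U5-F1-Y8-HQ: 14+6+7+20+25+6 = 78
HQ-W4-V8-U5-Y8-F1-HQ: 14+6+7+5+25+21 = 78
HQ-W4-F1-V8-Y8-U5-HQ: 14+7+13+12+5+3 = 54
HQ-W4-F1-V8-U5-Y8-HQ: 14+7+13+7+5+6 = 52
HQ-W4-F1-Y8-V8-U5-HQ: 14+7+25+12+7+3 = 68
HQ-W4-F1-Y8-U5-V8-HQ: 14+7+25+5+7+8 = 66
HQ-W4-F1-U5-V8-Y8-HQ: 14+7+20+7+12+6 = 66
HQ-W4-F1-U5-Y8-V8-HQ: 14+7+20+5+12+8 = 66
HQ-W4-Y8-V8-F1-U5-HQ: 14+18+12+13+20+3 = 80
HQ-W4-Y8-V8-U5-F1-HQ: 14+18+12+7+20+21 = 92
… (46 more)
The minimum is 52.
One optimal route: HQ → W4 → F1 → V8 → U5 → Y8 → HQ (or its reverse).

Shortest round trip = 52 m.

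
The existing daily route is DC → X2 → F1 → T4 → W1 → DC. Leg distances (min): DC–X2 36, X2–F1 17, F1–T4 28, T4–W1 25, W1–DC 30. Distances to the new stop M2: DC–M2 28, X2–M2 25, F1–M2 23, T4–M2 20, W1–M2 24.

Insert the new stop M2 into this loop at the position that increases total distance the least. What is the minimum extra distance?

Insertion cost between consecutive stops i–j is d(i,M2) + d(M2,j) − d(i,j):
  between DC and X2: 28 + 25 − 36 = 17
  between X2 and F1: 25 + 23 − 17 = 31
  between F1 and T4: 23 + 20 − 28 = 15
  between T4 and W1: 20 + 24 − 25 = 19
  between W1 and DC: 24 + 28 − 30 = 22
Cheapest insertion is between F1 and T4, adding 15.
New total = 136 + 15 = 151.

Minimum extra distance: 15 min, inserting M2 between F1 and T4.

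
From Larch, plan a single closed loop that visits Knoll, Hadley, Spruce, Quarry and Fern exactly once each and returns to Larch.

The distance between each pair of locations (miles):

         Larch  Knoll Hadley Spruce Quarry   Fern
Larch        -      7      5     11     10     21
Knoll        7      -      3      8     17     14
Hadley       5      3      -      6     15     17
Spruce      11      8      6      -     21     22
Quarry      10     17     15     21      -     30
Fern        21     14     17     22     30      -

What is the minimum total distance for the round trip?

Minimum total distance: 73 miles.

There are 60 distinct closed tours to check (reversals are equivalent).
Larch → Knoll → Hadley → Spruce → Quarry → Fern → Larch: 7+3+6+21+30+21 = 88
Larch → Knoll → Hadley → Spruce → Fern → Quarry → Larch: 7+3+6+22+30+10 = 78
Larch → Knoll → Hadley → Quarry → Spruce → Fern → Larch: 7+3+15+21+22+21 = 89
Larch → Knoll → Hadley → Quarry → Fern → Spruce → Larch: 7+3+15+30+22+11 = 88
Larch → Knoll → Hadley → Fern → Spruce → Quarry → Larch: 7+3+17+22+21+10 = 80
Larch → Knoll → Hadley → Fern → Quarry → Spruce → Larch: 7+3+17+30+21+11 = 89
Larch → Knoll → Spruce → Hadley → Quarry → Fern → Larch: 7+8+6+15+30+21 = 87
Larch → Knoll → Spruce → Hadley → Fern → Quarry → Larch: 7+8+6+17+30+10 = 78
Larch → Knoll → Spruce → Quarry → Hadley → Fern → Larch: 7+8+21+15+17+21 = 89
Larch → Knoll → Spruce → Quarry → Fern → Hadley → Larch: 7+8+21+30+17+5 = 88
Larch → Knoll → Spruce → Fern → Hadley → Quarry → Larch: 7+8+22+17+15+10 = 79
Larch → Knoll → Spruce → Fern → Quarry → Hadley → Larch: 7+8+22+30+15+5 = 87
Larch → Knoll → Quarry → Hadley → Spruce → Fern → Larch: 7+17+15+6+22+21 = 88
Larch → Knoll → Quarry → Hadley → Fern → Spruce → Larch: 7+17+15+17+22+11 = 89
… (46 more)
Larch → Hadley → Spruce → Knoll → Fern → Quarry → Larch: 5+6+8+14+30+10 = 73  ← best
The minimum is 73.
One optimal route: Larch → Hadley → Spruce → Knoll → Fern → Quarry → Larch (or its reverse).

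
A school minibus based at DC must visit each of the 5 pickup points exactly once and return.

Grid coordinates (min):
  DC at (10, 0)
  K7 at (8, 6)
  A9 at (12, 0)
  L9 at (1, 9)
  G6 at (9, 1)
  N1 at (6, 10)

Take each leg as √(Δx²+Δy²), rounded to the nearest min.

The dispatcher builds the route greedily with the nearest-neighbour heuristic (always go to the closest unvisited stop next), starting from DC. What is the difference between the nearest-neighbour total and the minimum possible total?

From DC: G6=1, A9=2, K7=6, N1=11, L9=13 → choose G6 (1).
From G6: A9=3, K7=5, N1=9, L9=11 → choose A9 (3).
From A9: K7=7, N1=12, L9=14 → choose K7 (7).
From K7: N1=4, L9=8 → choose N1 (4).
From N1: L9=5 → choose L9 (5).
NN route DC → G6 → A9 → K7 → N1 → L9 → DC costs 33.
Optimal: DC → A9 → K7 → N1 → L9 → G6 → DC costs 30 (by enumerating all 60 distinct tours).
Excess = 33 − 30 = 3.

The nearest-neighbour route is 3 min longer than optimal.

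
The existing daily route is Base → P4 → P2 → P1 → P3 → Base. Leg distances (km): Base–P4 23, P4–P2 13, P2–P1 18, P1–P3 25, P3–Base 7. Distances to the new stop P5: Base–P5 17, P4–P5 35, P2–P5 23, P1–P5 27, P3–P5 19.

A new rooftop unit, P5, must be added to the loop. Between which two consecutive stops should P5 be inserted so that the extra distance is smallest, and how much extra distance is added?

Minimum extra distance: 21 km, inserting P5 between P1 and P3.

Insertion cost between consecutive stops i–j is d(i,P5) + d(P5,j) − d(i,j):
  between Base and P4: 17 + 35 − 23 = 29
  between P4 and P2: 35 + 23 − 13 = 45
  between P2 and P1: 23 + 27 − 18 = 32
  between P1 and P3: 27 + 19 − 25 = 21
  between P3 and Base: 19 + 17 − 7 = 29
Cheapest insertion is between P1 and P3, adding 21.
New total = 86 + 21 = 107.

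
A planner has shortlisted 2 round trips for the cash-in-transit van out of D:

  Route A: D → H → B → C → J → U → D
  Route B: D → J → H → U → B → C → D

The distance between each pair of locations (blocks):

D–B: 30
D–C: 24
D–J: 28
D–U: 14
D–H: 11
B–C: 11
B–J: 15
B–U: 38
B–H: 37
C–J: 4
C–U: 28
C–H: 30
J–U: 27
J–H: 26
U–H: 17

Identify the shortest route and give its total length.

104 blocks — Route A is the shortest.

Route A: 11 + 37 + 11 + 4 + 27 + 14 = 104
Route B: 28 + 26 + 17 + 38 + 11 + 24 = 144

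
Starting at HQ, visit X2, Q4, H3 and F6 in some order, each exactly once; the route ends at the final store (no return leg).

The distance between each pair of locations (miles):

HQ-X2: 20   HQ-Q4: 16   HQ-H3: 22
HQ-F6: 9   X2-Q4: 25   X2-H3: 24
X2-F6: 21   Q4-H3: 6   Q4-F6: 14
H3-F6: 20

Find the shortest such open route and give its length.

There are 4! = 24 possible orderings.
HQ→X2→Q4→H3→F6: 20+25+6+20 = 71
HQ→X2→Q4→F6→H3: 20+25+14+20 = 79
HQ→X2→H3→Q4→F6: 20+24+6+14 = 64
HQ→X2→H3→F6→Q4: 20+24+20+14 = 78
HQ→X2→F6→Q4→H3: 20+21+14+6 = 61
HQ→X2→F6→H3→Q4: 20+21+20+6 = 67
HQ→Q4→X2→H3→F6: 16+25+24+20 = 85
HQ→Q4→X2→F6→H3: 16+25+21+20 = 82
HQ→Q4→H3→X2→F6: 16+6+24+21 = 67
HQ→Q4→H3→F6→X2: 16+6+20+21 = 63
HQ→Q4→F6→X2→H3: 16+14+21+24 = 75
HQ→Q4→F6→H3→X2: 16+14+20+24 = 74
HQ→H3→X2→Q4→F6: 22+24+25+14 = 85
HQ→H3→X2→F6→Q4: 22+24+21+14 = 81
… (10 more)
HQ→F6→Q4→H3→X2: 9+14+6+24 = 53  ← best
The minimum is 53.
One shortest path: HQ → F6 → Q4 → H3 → X2.

Shortest open route: 53 miles.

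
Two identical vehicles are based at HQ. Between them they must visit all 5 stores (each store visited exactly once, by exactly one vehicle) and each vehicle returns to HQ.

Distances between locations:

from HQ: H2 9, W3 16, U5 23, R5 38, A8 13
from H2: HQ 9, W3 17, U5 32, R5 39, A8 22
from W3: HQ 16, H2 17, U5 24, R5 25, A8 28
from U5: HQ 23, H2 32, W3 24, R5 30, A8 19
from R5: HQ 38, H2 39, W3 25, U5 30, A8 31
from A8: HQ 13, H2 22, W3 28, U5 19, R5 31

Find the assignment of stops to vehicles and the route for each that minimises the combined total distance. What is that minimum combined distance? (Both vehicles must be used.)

Minimum combined distance: 121.

There are 2^4 − 1 = 15 ways to divide the 5 stops into two non-empty groups. For each, the best each vehicle can do is its own shortest tour through its group:
  {H2} + {W3, U5, R5, A8}: 18 + 103 = 121
  {W3} + {H2, U5, R5, A8}: 32 + 110 = 142
  {H2, W3} + {U5, R5, A8}: 42 + 97 = 139
  {U5} + {H2, W3, R5, A8}: 46 + 95 = 141
  {H2, U5} + {W3, R5, A8}: 64 + 85 = 149
  {W3, U5} + {H2, R5, A8}: 63 + 92 = 155
  … (15 splits in total)
Best: vehicle 1 HQ → H2 → HQ = 18; vehicle 2 HQ → W3 → R5 → U5 → A8 → HQ = 103; combined 121.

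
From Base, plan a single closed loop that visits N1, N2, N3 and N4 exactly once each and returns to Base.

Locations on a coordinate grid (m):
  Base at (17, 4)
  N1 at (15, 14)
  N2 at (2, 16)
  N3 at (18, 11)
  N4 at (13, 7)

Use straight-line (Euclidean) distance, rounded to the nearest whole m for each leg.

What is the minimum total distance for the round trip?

Minimum total distance: 43 m.

There are 12 distinct closed tours to check (reversals are equivalent).
Base → N1 → N2 → N3 → N4 → Base: 10+13+17+6+5 = 51
Base → N1 → N2 → N4 → N3 → Base: 10+13+14+6+7 = 50
Base → N1 → N3 → N2 → N4 → Base: 10+4+17+14+5 = 50
Base → N1 → N3 → N4 → N2 → Base: 10+4+6+14+19 = 53
Base → N1 → N4 → N2 → N3 → Base: 10+7+14+17+7 = 55
Base → N1 → N4 → N3 → N2 → Base: 10+7+6+17+19 = 59
Base → N2 → N1 → N3 → N4 → Base: 19+13+4+6+5 = 47
Base → N2 → N1 → N4 → N3 → Base: 19+13+7+6+7 = 52
Base → N2 → N3 → N1 → N4 → Base: 19+17+4+7+5 = 52
Base → N2 → N4 → N1 → N3 → Base: 19+14+7+4+7 = 51
Base → N3 → N1 → N2 → N4 → Base: 7+4+13+14+5 = 43
Base → N3 → N2 → N1 → N4 → Base: 7+17+13+7+5 = 49
The minimum is 43.
One optimal route: Base → N3 → N1 → N2 → N4 → Base (or its reverse).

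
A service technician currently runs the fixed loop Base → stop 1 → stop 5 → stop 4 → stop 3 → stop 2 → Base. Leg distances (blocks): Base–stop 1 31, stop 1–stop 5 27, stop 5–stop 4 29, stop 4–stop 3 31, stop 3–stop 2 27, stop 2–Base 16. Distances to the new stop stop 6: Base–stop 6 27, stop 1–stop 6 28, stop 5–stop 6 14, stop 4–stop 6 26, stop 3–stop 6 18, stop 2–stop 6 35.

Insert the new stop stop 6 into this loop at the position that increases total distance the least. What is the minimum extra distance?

+11 blocks — insert stop 6 between stop 5 and stop 4.

Insertion cost between consecutive stops i–j is d(i,stop 6) + d(stop 6,j) − d(i,j):
  between Base and stop 1: 27 + 28 − 31 = 24
  between stop 1 and stop 5: 28 + 14 − 27 = 15
  between stop 5 and stop 4: 14 + 26 − 29 = 11
  between stop 4 and stop 3: 26 + 18 − 31 = 13
  between stop 3 and stop 2: 18 + 35 − 27 = 26
  between stop 2 and Base: 35 + 27 − 16 = 46
Cheapest insertion is between stop 5 and stop 4, adding 11.
New total = 161 + 11 = 172.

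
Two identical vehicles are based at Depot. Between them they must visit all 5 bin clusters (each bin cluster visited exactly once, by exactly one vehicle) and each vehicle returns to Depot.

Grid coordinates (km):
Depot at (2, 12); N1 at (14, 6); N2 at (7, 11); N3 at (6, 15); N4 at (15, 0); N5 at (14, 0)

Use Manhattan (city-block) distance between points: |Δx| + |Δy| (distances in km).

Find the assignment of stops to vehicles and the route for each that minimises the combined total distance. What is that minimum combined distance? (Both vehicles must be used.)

Minimum combined distance: 64 km.

There are 2^4 − 1 = 15 ways to divide the 5 stops into two non-empty groups. For each, the best each vehicle can do is its own shortest tour through its group:
  {N1} + {N2, N3, N4, N5}: 36 + 56 = 92
  {N2} + {N1, N3, N4, N5}: 12 + 56 = 68
  {N1, N2} + {N3, N4, N5}: 36 + 56 = 92
  {N3} + {N1, N2, N4, N5}: 14 + 50 = 64
  {N1, N3} + {N2, N4, N5}: 42 + 50 = 92
  {N2, N3} + {N1, N4, N5}: 18 + 50 = 68
  … (15 splits in total)
Best: vehicle 1 Depot → N3 → Depot = 14; vehicle 2 Depot → N1 → N4 → N5 → N2 → Depot = 50; combined 64.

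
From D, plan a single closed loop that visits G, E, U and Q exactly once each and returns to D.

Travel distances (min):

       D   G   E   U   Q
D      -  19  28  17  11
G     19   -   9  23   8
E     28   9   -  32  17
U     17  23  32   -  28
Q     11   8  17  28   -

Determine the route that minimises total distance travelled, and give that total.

D-G-E-U-Q-D: 19+9+32+28+11 = 99
D-G-E-Q-U-D: 19+9+17+28+17 = 90
D-G-U-E-Q-D: 19+23+32+17+11 = 102
D-G-U-Q-E-D: 19+23+28+17+28 = 115
D-G-Q-E-U-D: 19+8+17+32+17 = 93
D-G-Q-U-E-D: 19+8+28+32+28 = 115
D-E-G-U-Q-D: 28+9+23+28+11 = 99
D-E-G-Q-U-D: 28+9+8+28+17 = 90
D-E-U-G-Q-D: 28+32+23+8+11 = 102
D-E-Q-G-U-D: 28+17+8+23+17 = 93
D-U-G-E-Q-D: 17+23+9+17+11 = 77
D-U-E-G-Q-D: 17+32+9+8+11 = 77
The minimum is 77.
One optimal route: D → U → G → E → Q → D (or its reverse).

77 min — the shortest possible round trip.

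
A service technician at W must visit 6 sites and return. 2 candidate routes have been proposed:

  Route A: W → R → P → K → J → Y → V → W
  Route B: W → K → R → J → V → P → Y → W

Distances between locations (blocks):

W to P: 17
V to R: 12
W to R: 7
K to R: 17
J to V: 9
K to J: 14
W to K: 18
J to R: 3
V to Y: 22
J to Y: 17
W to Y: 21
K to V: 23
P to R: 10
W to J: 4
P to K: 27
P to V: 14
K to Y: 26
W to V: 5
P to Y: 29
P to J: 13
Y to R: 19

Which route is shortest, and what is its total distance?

Route A: 7 + 10 + 27 + 14 + 17 + 22 + 5 = 102
Route B: 18 + 17 + 3 + 9 + 14 + 29 + 21 = 111

Shortest is Route A, total 102 blocks.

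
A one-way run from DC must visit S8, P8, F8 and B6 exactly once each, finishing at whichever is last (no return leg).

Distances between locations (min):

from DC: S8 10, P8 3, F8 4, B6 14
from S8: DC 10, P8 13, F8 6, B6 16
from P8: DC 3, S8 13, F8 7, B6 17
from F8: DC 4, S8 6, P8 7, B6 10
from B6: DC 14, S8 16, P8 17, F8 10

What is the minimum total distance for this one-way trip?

Shortest open route: 32 min.

There are 4! = 24 possible orderings.
DC → S8 → P8 → F8 → B6: 10+13+7+10 = 40
DC → S8 → P8 → B6 → F8: 10+13+17+10 = 50
DC → S8 → F8 → P8 → B6: 10+6+7+17 = 40
DC → S8 → F8 → B6 → P8: 10+6+10+17 = 43
DC → S8 → B6 → P8 → F8: 10+16+17+7 = 50
DC → S8 → B6 → F8 → P8: 10+16+10+7 = 43
DC → P8 → S8 → F8 → B6: 3+13+6+10 = 32
DC → P8 → S8 → B6 → F8: 3+13+16+10 = 42
DC → P8 → F8 → S8 → B6: 3+7+6+16 = 32
DC → P8 → F8 → B6 → S8: 3+7+10+16 = 36
DC → P8 → B6 → S8 → F8: 3+17+16+6 = 42
DC → P8 → B6 → F8 → S8: 3+17+10+6 = 36
DC → F8 → S8 → P8 → B6: 4+6+13+17 = 40
DC → F8 → S8 → B6 → P8: 4+6+16+17 = 43
… (10 more)
The minimum is 32.
One shortest path: DC → P8 → S8 → F8 → B6.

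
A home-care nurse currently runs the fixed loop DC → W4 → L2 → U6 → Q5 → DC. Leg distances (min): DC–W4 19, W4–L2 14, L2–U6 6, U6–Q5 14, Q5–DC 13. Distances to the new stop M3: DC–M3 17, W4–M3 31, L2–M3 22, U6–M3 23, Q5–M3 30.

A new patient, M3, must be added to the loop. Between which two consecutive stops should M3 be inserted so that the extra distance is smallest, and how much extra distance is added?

Insertion cost between consecutive stops i–j is d(i,M3) + d(M3,j) − d(i,j):
  between DC and W4: 17 + 31 − 19 = 29
  between W4 and L2: 31 + 22 − 14 = 39
  between L2 and U6: 22 + 23 − 6 = 39
  between U6 and Q5: 23 + 30 − 14 = 39
  between Q5 and DC: 30 + 17 − 13 = 34
Cheapest insertion is between DC and W4, adding 29.
New total = 66 + 29 = 95.

+29 min — insert M3 between DC and W4.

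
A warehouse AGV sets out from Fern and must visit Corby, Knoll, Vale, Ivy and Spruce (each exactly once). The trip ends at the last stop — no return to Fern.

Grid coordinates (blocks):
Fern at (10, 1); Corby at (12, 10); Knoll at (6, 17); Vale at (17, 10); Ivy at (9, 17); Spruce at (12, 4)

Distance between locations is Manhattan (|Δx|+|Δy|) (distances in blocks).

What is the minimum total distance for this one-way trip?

Shortest open route: 34 blocks.

There are 5! = 120 possible orderings.
Fern - Corby - Knoll - Vale - Ivy - Spruce: 11+13+18+15+16 = 73
Fern - Corby - Knoll - Vale - Spruce - Ivy: 11+13+18+11+16 = 69
Fern - Corby - Knoll - Ivy - Vale - Spruce: 11+13+3+15+11 = 53
Fern - Corby - Knoll - Ivy - Spruce - Vale: 11+13+3+16+11 = 54
Fern - Corby - Knoll - Spruce - Vale - Ivy: 11+13+19+11+15 = 69
Fern - Corby - Knoll - Spruce - Ivy - Vale: 11+13+19+16+15 = 74
Fern - Corby - Vale - Knoll - Ivy - Spruce: 11+5+18+3+16 = 53
Fern - Corby - Vale - Knoll - Spruce - Ivy: 11+5+18+19+16 = 69
Fern - Corby - Vale - Ivy - Knoll - Spruce: 11+5+15+3+19 = 53
Fern - Corby - Vale - Ivy - Spruce - Knoll: 11+5+15+16+19 = 66
Fern - Corby - Vale - Spruce - Knoll - Ivy: 11+5+11+19+3 = 49
Fern - Corby - Vale - Spruce - Ivy - Knoll: 11+5+11+16+3 = 46
Fern - Corby - Ivy - Knoll - Vale - Spruce: 11+10+3+18+11 = 53
Fern - Corby - Ivy - Knoll - Spruce - Vale: 11+10+3+19+11 = 54
… (106 more)
Fern - Spruce - Corby - Vale - Ivy - Knoll: 5+6+5+15+3 = 34  ← best
The minimum is 34.
One shortest path: Fern → Spruce → Corby → Vale → Ivy → Knoll.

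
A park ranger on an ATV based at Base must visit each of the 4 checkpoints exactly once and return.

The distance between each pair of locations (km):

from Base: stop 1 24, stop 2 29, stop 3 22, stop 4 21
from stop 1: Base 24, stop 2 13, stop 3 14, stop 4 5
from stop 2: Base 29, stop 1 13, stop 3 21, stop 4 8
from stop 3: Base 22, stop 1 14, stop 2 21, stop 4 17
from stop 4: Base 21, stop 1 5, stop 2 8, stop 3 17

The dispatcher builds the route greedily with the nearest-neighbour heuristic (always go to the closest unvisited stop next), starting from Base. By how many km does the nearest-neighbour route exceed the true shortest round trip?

Base: stop 4=21, stop 3=22, stop 1=24, stop 2=29 ⇒ stop 4
stop 4: stop 1=5, stop 2=8, stop 3=17 ⇒ stop 1
stop 1: stop 2=13, stop 3=14 ⇒ stop 2
stop 2: stop 3=21 ⇒ stop 3
NN route Base → stop 4 → stop 1 → stop 2 → stop 3 → Base costs 82.
Optimal: Base → stop 2 → stop 4 → stop 1 → stop 3 → Base costs 78 (by enumerating all 12 distinct tours).
Excess = 82 − 78 = 4.

Excess over optimum: 4 km.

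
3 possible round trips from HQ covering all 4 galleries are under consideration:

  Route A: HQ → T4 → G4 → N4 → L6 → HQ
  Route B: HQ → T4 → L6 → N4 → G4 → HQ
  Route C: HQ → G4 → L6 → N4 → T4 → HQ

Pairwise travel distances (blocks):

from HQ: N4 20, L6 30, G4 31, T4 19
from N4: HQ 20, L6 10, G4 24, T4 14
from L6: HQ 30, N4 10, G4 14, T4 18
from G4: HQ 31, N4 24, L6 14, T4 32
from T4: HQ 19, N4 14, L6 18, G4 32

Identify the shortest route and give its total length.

Route A: 19 + 32 + 24 + 10 + 30 = 115
Route B: 19 + 18 + 10 + 24 + 31 = 102
Route C: 31 + 14 + 10 + 14 + 19 = 88

88 blocks — Route C is the shortest.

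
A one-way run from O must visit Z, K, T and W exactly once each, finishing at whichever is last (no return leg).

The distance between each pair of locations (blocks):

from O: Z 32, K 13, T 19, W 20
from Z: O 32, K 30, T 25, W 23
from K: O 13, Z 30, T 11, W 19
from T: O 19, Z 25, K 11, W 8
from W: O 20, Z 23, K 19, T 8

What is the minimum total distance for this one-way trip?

Shortest open route: 55 blocks.

There are 4! = 24 possible orderings.
O→Z→K→T→W: 32+30+11+8 = 81
O→Z→K→W→T: 32+30+19+8 = 89
O→Z→T→K→W: 32+25+11+19 = 87
O→Z→T→W→K: 32+25+8+19 = 84
O→Z→W→K→T: 32+23+19+11 = 85
O→Z→W→T→K: 32+23+8+11 = 74
O→K→Z→T→W: 13+30+25+8 = 76
O→K→Z→W→T: 13+30+23+8 = 74
O→K→T→Z→W: 13+11+25+23 = 72
O→K→T→W→Z: 13+11+8+23 = 55
O→K→W→Z→T: 13+19+23+25 = 80
O→K→W→T→Z: 13+19+8+25 = 65
O→T→Z→K→W: 19+25+30+19 = 93
O→T→Z→W→K: 19+25+23+19 = 86
… (10 more)
The minimum is 55.
One shortest path: O → K → T → W → Z.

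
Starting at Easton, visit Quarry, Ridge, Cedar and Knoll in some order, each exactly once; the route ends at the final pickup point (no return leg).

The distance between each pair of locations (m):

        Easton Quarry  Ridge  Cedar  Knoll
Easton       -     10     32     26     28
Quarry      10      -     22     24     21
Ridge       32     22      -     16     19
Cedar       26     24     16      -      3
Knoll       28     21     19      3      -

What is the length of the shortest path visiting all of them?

There are 4! = 24 possible orderings.
Easton→Quarry→Ridge→Cedar→Knoll: 10+22+16+3 = 51
Easton→Quarry→Ridge→Knoll→Cedar: 10+22+19+3 = 54
Easton→Quarry→Cedar→Ridge→Knoll: 10+24+16+19 = 69
Easton→Quarry→Cedar→Knoll→Ridge: 10+24+3+19 = 56
Easton→Quarry→Knoll→Ridge→Cedar: 10+21+19+16 = 66
Easton→Quarry→Knoll→Cedar→Ridge: 10+21+3+16 = 50
Easton→Ridge→Quarry→Cedar→Knoll: 32+22+24+3 = 81
Easton→Ridge→Quarry→Knoll→Cedar: 32+22+21+3 = 78
Easton→Ridge→Cedar→Quarry→Knoll: 32+16+24+21 = 93
Easton→Ridge→Cedar→Knoll→Quarry: 32+16+3+21 = 72
Easton→Ridge→Knoll→Quarry→Cedar: 32+19+21+24 = 96
Easton→Ridge→Knoll→Cedar→Quarry: 32+19+3+24 = 78
Easton→Cedar→Quarry→Ridge→Knoll: 26+24+22+19 = 91
Easton→Cedar→Quarry→Knoll→Ridge: 26+24+21+19 = 90
… (10 more)
The minimum is 50.
One shortest path: Easton → Quarry → Knoll → Cedar → Ridge.

Shortest open route: 50 m.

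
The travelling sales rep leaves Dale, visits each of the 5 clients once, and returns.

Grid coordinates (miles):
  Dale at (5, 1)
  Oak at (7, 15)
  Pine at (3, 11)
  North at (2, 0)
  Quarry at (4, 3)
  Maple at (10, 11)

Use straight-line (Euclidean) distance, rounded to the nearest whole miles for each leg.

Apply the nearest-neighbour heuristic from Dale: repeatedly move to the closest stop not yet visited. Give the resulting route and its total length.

Dale → [Quarry:2 / North:3 / Pine:10 / Maple:11 / Oak:14] → Quarry (2)
Quarry → [North:4 / Pine:8 / Maple:10 / Oak:12] → North (4)
North → [Pine:11 / Maple:14 / Oak:16] → Pine (11)
Pine → [Oak:6 / Maple:7] → Oak (6)
Oak → [Maple:5] → Maple (5)
Return Maple→Dale: 11.
Total = 2 + 4 + 11 + 6 + 5 + 11 = 39.

Nearest-neighbour total = 39 miles; route Dale → Quarry → North → Pine → Oak → Maple → Dale.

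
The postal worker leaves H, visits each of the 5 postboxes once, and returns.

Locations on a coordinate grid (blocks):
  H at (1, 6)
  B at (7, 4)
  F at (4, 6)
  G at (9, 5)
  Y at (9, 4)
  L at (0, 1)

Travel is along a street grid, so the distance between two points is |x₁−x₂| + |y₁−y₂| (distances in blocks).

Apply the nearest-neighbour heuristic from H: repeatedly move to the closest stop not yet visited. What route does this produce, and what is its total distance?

Nearest-neighbour total = 30 blocks; route H → F → B → Y → G → L → H.

At H the remaining stops are F 3, L 6, B 8, G 9, Y 10; go to F.
At F the remaining stops are B 5, G 6, Y 7, L 9; go to B.
At B the remaining stops are Y 2, G 3, L 10; go to Y.
At Y the remaining stops are G 1, L 12; go to G.
At G the remaining stops are L 13; go to L.
Return L→H: 6.
Total = 3 + 5 + 2 + 1 + 13 + 6 = 30.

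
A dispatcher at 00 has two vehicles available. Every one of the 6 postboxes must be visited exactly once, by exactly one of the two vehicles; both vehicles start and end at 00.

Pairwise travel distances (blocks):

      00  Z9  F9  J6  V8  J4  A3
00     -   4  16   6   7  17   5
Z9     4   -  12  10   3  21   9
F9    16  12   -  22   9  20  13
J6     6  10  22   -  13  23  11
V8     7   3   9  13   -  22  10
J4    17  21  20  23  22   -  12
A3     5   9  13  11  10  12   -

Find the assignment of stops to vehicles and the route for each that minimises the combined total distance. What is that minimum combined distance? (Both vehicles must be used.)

Try each way of splitting the stops between the two vehicles (each non-empty) and, for each split, find the best tour for each vehicle:
  {Z9} + {F9, J6, V8, J4, A3}: 8 + 65 = 73
  {F9} + {Z9, J6, V8, J4, A3}: 32 + 58 = 90
  {Z9, F9} + {J6, V8, J4, A3}: 32 + 58 = 90
  {J6} + {Z9, F9, V8, J4, A3}: 12 + 53 = 65
  {Z9, J6} + {F9, V8, J4, A3}: 20 + 53 = 73
  {F9, J6} + {Z9, V8, J4, A3}: 44 + 46 = 90
  … (31 splits in total)
Best: vehicle 1 00 → J6 → 00 = 12; vehicle 2 00 → Z9 → V8 → F9 → J4 → A3 → 00 = 53; combined 65.

Minimum combined distance: 65 blocks.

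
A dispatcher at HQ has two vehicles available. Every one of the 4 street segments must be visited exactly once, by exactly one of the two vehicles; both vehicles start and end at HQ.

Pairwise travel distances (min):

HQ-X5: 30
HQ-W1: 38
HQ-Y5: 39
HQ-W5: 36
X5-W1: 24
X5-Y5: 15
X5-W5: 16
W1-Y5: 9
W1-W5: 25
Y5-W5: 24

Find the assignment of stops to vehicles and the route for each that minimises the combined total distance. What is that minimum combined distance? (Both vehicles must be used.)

Minimum combined distance: 164 min.

Try each way of splitting the stops between the two vehicles (each non-empty) and, for each split, find the best tour for each vehicle:
  {X5} + {W1, Y5, W5}: 60 + 107 = 167
  {W1} + {X5, Y5, W5}: 76 + 105 = 181
  {X5, W1} + {Y5, W5}: 92 + 99 = 191
  {Y5} + {X5, W1, W5}: 78 + 109 = 187
  {X5, Y5} + {W1, W5}: 84 + 99 = 183
  {W1, Y5} + {X5, W5}: 86 + 82 = 168
  … (7 splits in total)
  {X5, W1, Y5} + {W5}: 92 + 72 = 164  ← best
Best: vehicle 1 HQ → X5 → Y5 → W1 → HQ = 92; vehicle 2 HQ → W5 → HQ = 72; combined 164.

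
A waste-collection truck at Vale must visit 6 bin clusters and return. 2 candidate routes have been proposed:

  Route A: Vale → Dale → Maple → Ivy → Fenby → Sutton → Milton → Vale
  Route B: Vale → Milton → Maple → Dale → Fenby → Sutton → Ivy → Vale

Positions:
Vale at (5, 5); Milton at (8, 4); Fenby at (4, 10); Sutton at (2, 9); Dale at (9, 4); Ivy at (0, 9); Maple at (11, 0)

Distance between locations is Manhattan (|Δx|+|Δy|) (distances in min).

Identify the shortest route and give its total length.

42 min — Route B is the shortest.

Route A: 5 + 6 + 20 + 5 + 3 + 11 + 4 = 54
Route B: 4 + 7 + 6 + 11 + 3 + 2 + 9 = 42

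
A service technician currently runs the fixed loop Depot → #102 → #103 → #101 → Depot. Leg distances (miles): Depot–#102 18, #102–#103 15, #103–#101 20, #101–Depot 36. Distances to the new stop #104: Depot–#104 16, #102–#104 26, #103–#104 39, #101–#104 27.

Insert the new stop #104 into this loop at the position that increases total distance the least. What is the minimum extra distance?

Insertion cost between consecutive stops i–j is d(i,#104) + d(#104,j) − d(i,j):
  between Depot and #102: 16 + 26 − 18 = 24
  between #102 and #103: 26 + 39 − 15 = 50
  between #103 and #101: 39 + 27 − 20 = 46
  between #101 and Depot: 27 + 16 − 36 = 7
Cheapest insertion is between #101 and Depot, adding 7.
New total = 89 + 7 = 96.

Adding 7 miles by placing #104 on the #101–Depot leg.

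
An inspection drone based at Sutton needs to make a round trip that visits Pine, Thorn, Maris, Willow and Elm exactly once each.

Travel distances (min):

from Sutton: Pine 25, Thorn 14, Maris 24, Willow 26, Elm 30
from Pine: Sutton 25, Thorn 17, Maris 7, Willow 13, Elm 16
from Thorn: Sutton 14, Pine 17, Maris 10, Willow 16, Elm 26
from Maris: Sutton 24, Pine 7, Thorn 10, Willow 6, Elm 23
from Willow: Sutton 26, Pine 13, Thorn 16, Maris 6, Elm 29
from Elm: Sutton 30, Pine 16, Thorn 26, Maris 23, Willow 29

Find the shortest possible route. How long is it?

Shortest round trip = 89 min.

Sutton→Pine→Thorn→Maris→Willow→Elm→Sutton: 25+17+10+6+29+30 = 117
Sutton→Pine→Thorn→Maris→Elm→Willow→Sutton: 25+17+10+23+29+26 = 130
Sutton→Pine→Thorn→Willow→Maris→Elm→Sutton: 25+17+16+6+23+30 = 117
Sutton→Pine→Thorn→Willow→Elm→Maris→Sutton: 25+17+16+29+23+24 = 134
Sutton→Pine→Thorn→Elm→Maris→Willow→Sutton: 25+17+26+23+6+26 = 123
Sutton→Pine→Thorn→Elm→Willow→Maris→Sutton: 25+17+26+29+6+24 = 127
Sutton→Pine→Maris→Thorn→Willow→Elm→Sutton: 25+7+10+16+29+30 = 117
Sutton→Pine→Maris→Thorn→Elm→Willow→Sutton: 25+7+10+26+29+26 = 123
Sutton→Pine→Maris→Willow→Thorn→Elm→Sutton: 25+7+6+16+26+30 = 110
Sutton→Pine→Maris→Willow→Elm→Thorn→Sutton: 25+7+6+29+26+14 = 107
Sutton→Pine→Maris→Elm→Thorn→Willow→Sutton: 25+7+23+26+16+26 = 123
Sutton→Pine→Maris→Elm→Willow→Thorn→Sutton: 25+7+23+29+16+14 = 114
Sutton→Pine→Willow→Thorn→Maris→Elm→Sutton: 25+13+16+10+23+30 = 117
Sutton→Pine→Willow→Thorn→Elm→Maris→Sutton: 25+13+16+26+23+24 = 127
… (46 more)
Sutton→Thorn→Maris→Willow→Pine→Elm→Sutton: 14+10+6+13+16+30 = 89  ← best
The minimum is 89.
One optimal route: Sutton → Thorn → Maris → Willow → Pine → Elm → Sutton (or its reverse).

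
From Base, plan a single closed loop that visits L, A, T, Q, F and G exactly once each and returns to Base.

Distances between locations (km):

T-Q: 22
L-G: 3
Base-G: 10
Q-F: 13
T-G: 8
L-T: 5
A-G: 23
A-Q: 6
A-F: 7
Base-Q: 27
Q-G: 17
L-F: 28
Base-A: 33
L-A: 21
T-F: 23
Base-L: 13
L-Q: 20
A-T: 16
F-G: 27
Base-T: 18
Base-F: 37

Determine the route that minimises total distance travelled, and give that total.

Shortest round trip = 81 km.

With 6 stops there are 6!/2 = 360 distinct round trips (a route and its reverse cost the same).
Base-L-A-T-Q-F-G-Base: 13+21+16+22+13+27+10 = 122
Base-L-A-T-Q-G-F-Base: 13+21+16+22+17+27+37 = 153
Base-L-A-T-F-Q-G-Base: 13+21+16+23+13+17+10 = 113
Base-L-A-T-F-G-Q-Base: 13+21+16+23+27+17+27 = 144
Base-L-A-T-G-Q-F-Base: 13+21+16+8+17+13+37 = 125
Base-L-A-T-G-F-Q-Base: 13+21+16+8+27+13+27 = 125
Base-L-A-Q-T-F-G-Base: 13+21+6+22+23+27+10 = 122
Base-L-A-Q-T-G-F-Base: 13+21+6+22+8+27+37 = 134
… (352 more)
Base-L-T-A-F-Q-G-Base: 13+5+16+7+13+17+10 = 81  ← best
The minimum is 81.
One optimal route: Base → L → T → A → F → Q → G → Base (or its reverse).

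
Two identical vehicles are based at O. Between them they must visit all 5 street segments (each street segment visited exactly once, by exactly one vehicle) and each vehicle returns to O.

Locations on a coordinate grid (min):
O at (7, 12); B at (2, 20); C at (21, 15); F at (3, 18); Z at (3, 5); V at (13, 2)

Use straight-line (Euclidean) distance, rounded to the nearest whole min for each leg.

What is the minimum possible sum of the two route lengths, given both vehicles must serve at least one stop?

65 min — the smallest possible combined total.

Try each way of splitting the stops between the two vehicles (each non-empty) and, for each split, find the best tour for each vehicle:
  {B} + {C, F, Z, V}: 18 + 58 = 76
  {C} + {B, F, Z, V}: 28 + 46 = 74
  {B, C} + {F, Z, V}: 43 + 42 = 85
  {F} + {B, C, Z, V}: 14 + 62 = 76
  {B, F} + {C, Z, V}: 18 + 47 = 65
  {C, F} + {B, Z, V}: 39 + 46 = 85
  … (15 splits in total)
Best: vehicle 1 O → B → F → O = 18; vehicle 2 O → C → V → Z → O = 47; combined 65.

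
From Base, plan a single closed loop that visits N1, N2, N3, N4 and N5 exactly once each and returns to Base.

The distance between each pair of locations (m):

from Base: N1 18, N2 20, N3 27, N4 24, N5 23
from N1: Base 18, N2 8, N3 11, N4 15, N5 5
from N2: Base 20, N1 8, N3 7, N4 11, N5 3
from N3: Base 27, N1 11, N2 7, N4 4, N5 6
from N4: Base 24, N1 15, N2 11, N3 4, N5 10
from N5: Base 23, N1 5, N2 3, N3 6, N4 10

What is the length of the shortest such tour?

Minimum total distance: 61 m.

There are 60 distinct closed tours to check (reversals are equivalent).
Base → N1 → N2 → N3 → N4 → N5 → Base: 18+8+7+4+10+23 = 70
Base → N1 → N2 → N3 → N5 → N4 → Base: 18+8+7+6+10+24 = 73
Base → N1 → N2 → N4 → N3 → N5 → Base: 18+8+11+4+6+23 = 70
Base → N1 → N2 → N4 → N5 → N3 → Base: 18+8+11+10+6+27 = 80
Base → N1 → N2 → N5 → N3 → N4 → Base: 18+8+3+6+4+24 = 63
Base → N1 → N2 → N5 → N4 → N3 → Base: 18+8+3+10+4+27 = 70
Base → N1 → N3 → N2 → N4 → N5 → Base: 18+11+7+11+10+23 = 80
Base → N1 → N3 → N2 → N5 → N4 → Base: 18+11+7+3+10+24 = 73
Base → N1 → N3 → N4 → N2 → N5 → Base: 18+11+4+11+3+23 = 70
Base → N1 → N3 → N4 → N5 → N2 → Base: 18+11+4+10+3+20 = 66
Base → N1 → N3 → N5 → N2 → N4 → Base: 18+11+6+3+11+24 = 73
Base → N1 → N3 → N5 → N4 → N2 → Base: 18+11+6+10+11+20 = 76
Base → N1 → N4 → N2 → N3 → N5 → Base: 18+15+11+7+6+23 = 80
Base → N1 → N4 → N2 → N5 → N3 → Base: 18+15+11+3+6+27 = 80
… (46 more)
Base → N1 → N5 → N2 → N3 → N4 → Base: 18+5+3+7+4+24 = 61  ← best
The minimum is 61.
One optimal route: Base → N1 → N5 → N2 → N3 → N4 → Base (or its reverse).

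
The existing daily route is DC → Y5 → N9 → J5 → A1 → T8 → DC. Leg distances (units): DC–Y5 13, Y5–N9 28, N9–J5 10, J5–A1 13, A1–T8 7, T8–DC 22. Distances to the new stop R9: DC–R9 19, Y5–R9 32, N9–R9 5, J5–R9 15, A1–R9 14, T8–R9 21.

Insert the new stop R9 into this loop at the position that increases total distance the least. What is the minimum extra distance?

Insertion cost between consecutive stops i–j is d(i,R9) + d(R9,j) − d(i,j):
  between DC and Y5: 19 + 32 − 13 = 38
  between Y5 and N9: 32 + 5 − 28 = 9
  between N9 and J5: 5 + 15 − 10 = 10
  between J5 and A1: 15 + 14 − 13 = 16
  between A1 and T8: 14 + 21 − 7 = 28
  between T8 and DC: 21 + 19 − 22 = 18
Cheapest insertion is between Y5 and N9, adding 9.
New total = 93 + 9 = 102.

Adding 9 by placing R9 on the Y5–N9 leg.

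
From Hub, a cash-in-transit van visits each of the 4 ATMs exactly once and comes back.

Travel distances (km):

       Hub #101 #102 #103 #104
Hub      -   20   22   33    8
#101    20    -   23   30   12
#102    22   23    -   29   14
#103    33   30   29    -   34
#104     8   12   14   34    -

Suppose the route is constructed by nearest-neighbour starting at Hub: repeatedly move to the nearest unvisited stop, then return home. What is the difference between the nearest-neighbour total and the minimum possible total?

Hub: #104=8, #101=20, #102=22, #103=33 ⇒ #104
#104: #101=12, #102=14, #103=34 ⇒ #101
#101: #102=23, #103=30 ⇒ #102
#102: #103=29 ⇒ #103
NN route Hub → #104 → #101 → #102 → #103 → Hub costs 105.
Optimal: Hub → #101 → #103 → #102 → #104 → Hub costs 101 (by enumerating all 12 distinct tours).
Excess = 105 − 101 = 4.

The nearest-neighbour route is 4 km longer than optimal.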